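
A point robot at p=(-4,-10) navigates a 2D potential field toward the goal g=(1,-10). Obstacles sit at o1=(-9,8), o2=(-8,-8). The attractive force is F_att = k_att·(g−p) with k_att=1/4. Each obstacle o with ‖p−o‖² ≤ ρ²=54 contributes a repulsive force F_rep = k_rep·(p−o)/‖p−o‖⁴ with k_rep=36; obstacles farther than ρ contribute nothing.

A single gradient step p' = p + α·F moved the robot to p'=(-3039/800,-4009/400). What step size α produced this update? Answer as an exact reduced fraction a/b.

F_att = 1/4·(g−p) = 1/4·(5,0) = (1.2500,0.0000)
o1: d²=349 > ρ²=54 → inactive
o2: d²=20 ≤ ρ²=54; F_rep = 36·(4,-2)/20² = (0.3600,-0.1800)
F = F_att + ΣF_rep = (1.6100,-0.1800)
Δp = p'−p = (0.2013,-0.0225); α = Δx/Fx = (161/800) / (161/100) = 1/8
check: Δy/Fy = (-9/400) / (-9/50) = 1/8 ✓

α = 1/8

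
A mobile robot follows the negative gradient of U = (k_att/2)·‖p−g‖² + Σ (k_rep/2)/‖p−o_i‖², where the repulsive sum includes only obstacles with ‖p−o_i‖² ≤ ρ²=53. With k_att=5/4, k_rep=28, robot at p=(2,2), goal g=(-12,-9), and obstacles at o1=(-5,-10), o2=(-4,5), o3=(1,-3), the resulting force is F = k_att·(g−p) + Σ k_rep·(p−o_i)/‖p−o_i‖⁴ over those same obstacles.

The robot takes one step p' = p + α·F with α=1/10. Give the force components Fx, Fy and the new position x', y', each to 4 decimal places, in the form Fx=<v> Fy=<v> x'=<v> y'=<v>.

Fx=-17.3756 Fy=-13.5844 x'=0.2624 y'=0.6416

F_att = 5/4·(g−p) = 5/4·(-14,-11) = (-17.5000,-13.7500)
o1: d²=193 > ρ²=53 → inactive
o2: d²=45 ≤ ρ²=53; F_rep = 28·(6,-3)/45² = (0.0830,-0.0415)
o3: d²=26 ≤ ρ²=53; F_rep = 28·(1,5)/26² = (0.0414,0.2071)
F = F_att + ΣF_rep = (-17.3756,-13.5844)
p' = p + 1/10·F = (0.2624,0.6416)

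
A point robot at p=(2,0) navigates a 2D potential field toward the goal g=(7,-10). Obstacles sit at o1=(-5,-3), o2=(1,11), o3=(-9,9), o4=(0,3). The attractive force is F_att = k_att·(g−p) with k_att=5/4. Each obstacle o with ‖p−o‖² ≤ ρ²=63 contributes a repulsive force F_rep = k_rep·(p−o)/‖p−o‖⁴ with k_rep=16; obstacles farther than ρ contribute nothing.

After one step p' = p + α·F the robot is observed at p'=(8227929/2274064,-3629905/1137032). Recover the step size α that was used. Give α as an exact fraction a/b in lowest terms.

α = 1/4

F_att = 5/4·(g−p) = 5/4·(5,-10) = (6.2500,-12.5000)
o1: d²=58 ≤ ρ²=63; F_rep = 16·(7,3)/58² = (0.0333,0.0143)
o2: d²=122 > ρ²=63 → inactive
o3: d²=202 > ρ²=63 → inactive
o4: d²=13 ≤ ρ²=63; F_rep = 16·(2,-3)/13² = (0.1893,-0.2840)
F = F_att + ΣF_rep = (6.4726,-12.7698)
Δp = p'−p = (1.6182,-3.1924); α = Δx/Fx = (3679801/2274064) / (3679801/568516) = 1/4
check: Δy/Fy = (-3629905/1137032) / (-3629905/284258) = 1/4 ✓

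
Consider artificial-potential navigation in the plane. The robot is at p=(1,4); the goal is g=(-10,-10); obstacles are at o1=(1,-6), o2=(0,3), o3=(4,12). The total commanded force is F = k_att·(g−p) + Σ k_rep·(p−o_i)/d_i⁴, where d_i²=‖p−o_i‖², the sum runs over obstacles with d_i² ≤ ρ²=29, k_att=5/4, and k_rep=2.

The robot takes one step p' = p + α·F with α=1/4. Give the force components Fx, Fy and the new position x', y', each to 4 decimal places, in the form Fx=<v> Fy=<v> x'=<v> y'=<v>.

Fx=-13.2500 Fy=-17.0000 x'=-2.3125 y'=-0.2500

F_att = 5/4·(g−p) = 5/4·(-11,-14) = (-13.7500,-17.5000)
o1: d²=100 > ρ²=29 → inactive
o2: d²=2 ≤ ρ²=29; F_rep = 2·(1,1)/2² = (0.5000,0.5000)
o3: d²=73 > ρ²=29 → inactive
F = F_att + ΣF_rep = (-13.2500,-17.0000)
p' = p + 1/4·F = (-2.3125,-0.2500)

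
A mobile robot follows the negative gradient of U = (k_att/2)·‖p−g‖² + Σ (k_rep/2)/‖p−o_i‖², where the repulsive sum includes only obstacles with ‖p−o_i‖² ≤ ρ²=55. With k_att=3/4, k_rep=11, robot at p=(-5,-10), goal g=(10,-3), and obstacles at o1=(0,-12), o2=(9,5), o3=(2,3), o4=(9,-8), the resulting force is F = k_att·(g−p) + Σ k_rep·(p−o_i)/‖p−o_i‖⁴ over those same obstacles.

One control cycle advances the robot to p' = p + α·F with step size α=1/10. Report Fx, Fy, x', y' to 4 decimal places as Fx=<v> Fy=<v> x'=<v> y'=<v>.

Fx=11.1846 Fy=5.2762 x'=-3.8815 y'=-9.4724

F_att = 3/4·(g−p) = 3/4·(15,7) = (11.2500,5.2500)
o1: d²=29 ≤ ρ²=55; F_rep = 11·(-5,2)/29² = (-0.0654,0.0262)
o2: d²=421 > ρ²=55 → inactive
o3: d²=218 > ρ²=55 → inactive
o4: d²=200 > ρ²=55 → inactive
F = F_att + ΣF_rep = (11.1846,5.2762)
p' = p + 1/10·F = (-3.8815,-9.4724)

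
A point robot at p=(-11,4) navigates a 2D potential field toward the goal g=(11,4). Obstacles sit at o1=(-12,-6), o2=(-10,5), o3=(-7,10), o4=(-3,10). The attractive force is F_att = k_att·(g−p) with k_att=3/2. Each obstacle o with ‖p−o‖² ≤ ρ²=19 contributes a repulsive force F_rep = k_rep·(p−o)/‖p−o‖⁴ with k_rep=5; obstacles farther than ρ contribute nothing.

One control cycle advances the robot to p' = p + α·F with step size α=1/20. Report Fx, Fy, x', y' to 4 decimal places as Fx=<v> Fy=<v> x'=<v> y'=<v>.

F_att = 3/2·(g−p) = 3/2·(22,0) = (33.0000,0.0000)
o1: d²=101 > ρ²=19 → inactive
o2: d²=2 ≤ ρ²=19; F_rep = 5·(-1,-1)/2² = (-1.2500,-1.2500)
o3: d²=52 > ρ²=19 → inactive
o4: d²=100 > ρ²=19 → inactive
F = F_att + ΣF_rep = (31.7500,-1.2500)
p' = p + 1/20·F = (-9.4125,3.9375)

Fx=31.7500 Fy=-1.2500 x'=-9.4125 y'=3.9375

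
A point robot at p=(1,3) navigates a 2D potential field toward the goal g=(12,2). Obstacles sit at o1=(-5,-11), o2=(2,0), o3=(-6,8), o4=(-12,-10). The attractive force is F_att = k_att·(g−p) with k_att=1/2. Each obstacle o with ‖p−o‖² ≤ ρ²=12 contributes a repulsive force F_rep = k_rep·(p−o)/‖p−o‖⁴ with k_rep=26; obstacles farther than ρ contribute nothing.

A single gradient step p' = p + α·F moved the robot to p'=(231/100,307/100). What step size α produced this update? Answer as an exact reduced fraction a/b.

F_att = 1/2·(g−p) = 1/2·(11,-1) = (5.5000,-0.5000)
o1: d²=232 > ρ²=12 → inactive
o2: d²=10 ≤ ρ²=12; F_rep = 26·(-1,3)/10² = (-0.2600,0.7800)
o3: d²=74 > ρ²=12 → inactive
o4: d²=338 > ρ²=12 → inactive
F = F_att + ΣF_rep = (5.2400,0.2800)
Δp = p'−p = (1.3100,0.0700); α = Δx/Fx = (131/100) / (131/25) = 1/4
check: Δy/Fy = (7/100) / (7/25) = 1/4 ✓

α = 1/4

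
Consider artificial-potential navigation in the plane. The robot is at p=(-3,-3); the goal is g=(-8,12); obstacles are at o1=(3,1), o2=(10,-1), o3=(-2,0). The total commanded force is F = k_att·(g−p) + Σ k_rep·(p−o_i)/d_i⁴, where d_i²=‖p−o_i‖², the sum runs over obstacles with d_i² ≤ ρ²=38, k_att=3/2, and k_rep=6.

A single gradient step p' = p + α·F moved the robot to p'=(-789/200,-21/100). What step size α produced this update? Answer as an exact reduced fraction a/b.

F_att = 3/2·(g−p) = 3/2·(-5,15) = (-7.5000,22.5000)
o1: d²=52 > ρ²=38 → inactive
o2: d²=173 > ρ²=38 → inactive
o3: d²=10 ≤ ρ²=38; F_rep = 6·(-1,-3)/10² = (-0.0600,-0.1800)
F = F_att + ΣF_rep = (-7.5600,22.3200)
Δp = p'−p = (-0.9450,2.7900); α = Δx/Fx = (-189/200) / (-189/25) = 1/8
check: Δy/Fy = (279/100) / (558/25) = 1/8 ✓

α = 1/8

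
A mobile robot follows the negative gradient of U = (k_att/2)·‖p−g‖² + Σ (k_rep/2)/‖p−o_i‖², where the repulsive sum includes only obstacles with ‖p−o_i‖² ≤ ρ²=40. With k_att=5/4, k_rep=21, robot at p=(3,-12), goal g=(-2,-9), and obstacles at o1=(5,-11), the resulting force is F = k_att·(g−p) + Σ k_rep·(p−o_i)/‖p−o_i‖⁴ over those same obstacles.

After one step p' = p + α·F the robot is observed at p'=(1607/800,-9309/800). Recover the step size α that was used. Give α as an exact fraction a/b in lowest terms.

α = 1/8

F_att = 5/4·(g−p) = 5/4·(-5,3) = (-6.2500,3.7500)
o1: d²=5 ≤ ρ²=40; F_rep = 21·(-2,-1)/5² = (-1.6800,-0.8400)
F = F_att + ΣF_rep = (-7.9300,2.9100)
Δp = p'−p = (-0.9912,0.3638); α = Δx/Fx = (-793/800) / (-793/100) = 1/8
check: Δy/Fy = (291/800) / (291/100) = 1/8 ✓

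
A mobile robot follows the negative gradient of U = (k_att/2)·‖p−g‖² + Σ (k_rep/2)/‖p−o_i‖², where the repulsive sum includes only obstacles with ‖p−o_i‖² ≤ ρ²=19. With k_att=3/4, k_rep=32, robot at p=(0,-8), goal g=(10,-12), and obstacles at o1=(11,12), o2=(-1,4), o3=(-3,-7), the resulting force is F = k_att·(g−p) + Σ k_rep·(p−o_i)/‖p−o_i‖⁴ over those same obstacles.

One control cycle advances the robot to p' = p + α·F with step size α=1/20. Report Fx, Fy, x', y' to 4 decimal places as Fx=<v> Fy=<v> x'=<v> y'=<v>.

Fx=8.4600 Fy=-3.3200 x'=0.4230 y'=-8.1660

F_att = 3/4·(g−p) = 3/4·(10,-4) = (7.5000,-3.0000)
o1: d²=521 > ρ²=19 → inactive
o2: d²=145 > ρ²=19 → inactive
o3: d²=10 ≤ ρ²=19; F_rep = 32·(3,-1)/10² = (0.9600,-0.3200)
F = F_att + ΣF_rep = (8.4600,-3.3200)
p' = p + 1/20·F = (0.4230,-8.1660)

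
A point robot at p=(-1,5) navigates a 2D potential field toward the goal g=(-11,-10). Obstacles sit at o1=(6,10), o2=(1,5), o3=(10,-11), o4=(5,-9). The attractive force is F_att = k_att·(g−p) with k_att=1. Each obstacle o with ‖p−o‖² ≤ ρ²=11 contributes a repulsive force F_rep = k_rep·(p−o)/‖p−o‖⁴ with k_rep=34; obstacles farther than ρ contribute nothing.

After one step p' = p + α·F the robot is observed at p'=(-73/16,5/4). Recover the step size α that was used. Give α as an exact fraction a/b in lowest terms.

F_att = 1·(g−p) = 1·(-10,-15) = (-10.0000,-15.0000)
o1: d²=74 > ρ²=11 → inactive
o2: d²=4 ≤ ρ²=11; F_rep = 34·(-2,0)/4² = (-4.2500,0.0000)
o3: d²=377 > ρ²=11 → inactive
o4: d²=232 > ρ²=11 → inactive
F = F_att + ΣF_rep = (-14.2500,-15.0000)
Δp = p'−p = (-3.5625,-3.7500); α = Δx/Fx = (-57/16) / (-57/4) = 1/4
check: Δy/Fy = (-15/4) / (-15) = 1/4 ✓

α = 1/4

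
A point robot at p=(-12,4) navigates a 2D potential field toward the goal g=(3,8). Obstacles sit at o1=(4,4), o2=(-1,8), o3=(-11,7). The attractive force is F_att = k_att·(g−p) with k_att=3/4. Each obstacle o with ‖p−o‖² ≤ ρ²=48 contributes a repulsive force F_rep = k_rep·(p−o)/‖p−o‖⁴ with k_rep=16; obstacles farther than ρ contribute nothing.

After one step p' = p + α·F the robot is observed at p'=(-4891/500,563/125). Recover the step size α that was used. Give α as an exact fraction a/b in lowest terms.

α = 1/5

F_att = 3/4·(g−p) = 3/4·(15,4) = (11.2500,3.0000)
o1: d²=256 > ρ²=48 → inactive
o2: d²=137 > ρ²=48 → inactive
o3: d²=10 ≤ ρ²=48; F_rep = 16·(-1,-3)/10² = (-0.1600,-0.4800)
F = F_att + ΣF_rep = (11.0900,2.5200)
Δp = p'−p = (2.2180,0.5040); α = Δx/Fx = (1109/500) / (1109/100) = 1/5
check: Δy/Fy = (63/125) / (63/25) = 1/5 ✓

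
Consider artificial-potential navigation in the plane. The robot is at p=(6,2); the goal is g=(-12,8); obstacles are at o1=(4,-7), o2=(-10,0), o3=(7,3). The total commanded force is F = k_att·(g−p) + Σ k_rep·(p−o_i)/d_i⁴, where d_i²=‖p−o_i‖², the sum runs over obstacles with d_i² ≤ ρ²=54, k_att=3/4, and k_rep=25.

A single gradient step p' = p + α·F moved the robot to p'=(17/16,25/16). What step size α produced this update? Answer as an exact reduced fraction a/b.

α = 1/4

F_att = 3/4·(g−p) = 3/4·(-18,6) = (-13.5000,4.5000)
o1: d²=85 > ρ²=54 → inactive
o2: d²=260 > ρ²=54 → inactive
o3: d²=2 ≤ ρ²=54; F_rep = 25·(-1,-1)/2² = (-6.2500,-6.2500)
F = F_att + ΣF_rep = (-19.7500,-1.7500)
Δp = p'−p = (-4.9375,-0.4375); α = Δx/Fx = (-79/16) / (-79/4) = 1/4
check: Δy/Fy = (-7/16) / (-7/4) = 1/4 ✓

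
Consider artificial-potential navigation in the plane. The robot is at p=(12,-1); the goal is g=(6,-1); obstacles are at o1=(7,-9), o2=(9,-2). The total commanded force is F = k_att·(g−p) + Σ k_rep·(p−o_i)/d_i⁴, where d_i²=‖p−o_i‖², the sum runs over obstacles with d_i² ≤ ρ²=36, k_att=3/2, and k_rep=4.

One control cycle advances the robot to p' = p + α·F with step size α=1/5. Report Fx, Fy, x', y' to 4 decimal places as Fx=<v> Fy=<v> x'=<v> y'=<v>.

F_att = 3/2·(g−p) = 3/2·(-6,0) = (-9.0000,0.0000)
o1: d²=89 > ρ²=36 → inactive
o2: d²=10 ≤ ρ²=36; F_rep = 4·(3,1)/10² = (0.1200,0.0400)
F = F_att + ΣF_rep = (-8.8800,0.0400)
p' = p + 1/5·F = (10.2240,-0.9920)

Fx=-8.8800 Fy=0.0400 x'=10.2240 y'=-0.9920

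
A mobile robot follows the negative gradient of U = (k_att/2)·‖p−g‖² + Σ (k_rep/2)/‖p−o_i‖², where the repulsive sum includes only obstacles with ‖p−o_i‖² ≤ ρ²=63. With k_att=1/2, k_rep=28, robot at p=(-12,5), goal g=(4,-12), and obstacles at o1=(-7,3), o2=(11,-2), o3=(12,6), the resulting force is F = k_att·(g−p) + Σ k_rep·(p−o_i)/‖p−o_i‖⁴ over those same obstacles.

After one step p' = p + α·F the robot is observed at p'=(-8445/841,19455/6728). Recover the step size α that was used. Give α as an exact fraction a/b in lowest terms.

F_att = 1/2·(g−p) = 1/2·(16,-17) = (8.0000,-8.5000)
o1: d²=29 ≤ ρ²=63; F_rep = 28·(-5,2)/29² = (-0.1665,0.0666)
o2: d²=578 > ρ²=63 → inactive
o3: d²=577 > ρ²=63 → inactive
F = F_att + ΣF_rep = (7.8335,-8.4334)
Δp = p'−p = (1.9584,-2.1084); α = Δx/Fx = (1647/841) / (6588/841) = 1/4
check: Δy/Fy = (-14185/6728) / (-14185/1682) = 1/4 ✓

α = 1/4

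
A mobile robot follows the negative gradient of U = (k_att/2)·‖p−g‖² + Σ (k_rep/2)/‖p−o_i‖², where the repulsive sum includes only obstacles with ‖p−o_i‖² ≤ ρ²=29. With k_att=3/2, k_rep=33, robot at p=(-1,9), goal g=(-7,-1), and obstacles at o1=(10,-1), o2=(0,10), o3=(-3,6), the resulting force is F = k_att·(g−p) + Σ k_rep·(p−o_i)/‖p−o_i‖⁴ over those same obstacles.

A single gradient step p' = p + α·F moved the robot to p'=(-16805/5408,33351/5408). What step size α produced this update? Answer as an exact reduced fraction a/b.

α = 1/8

F_att = 3/2·(g−p) = 3/2·(-6,-10) = (-9.0000,-15.0000)
o1: d²=221 > ρ²=29 → inactive
o2: d²=2 ≤ ρ²=29; F_rep = 33·(-1,-1)/2² = (-8.2500,-8.2500)
o3: d²=13 ≤ ρ²=29; F_rep = 33·(2,3)/13² = (0.3905,0.5858)
F = F_att + ΣF_rep = (-16.8595,-22.6642)
Δp = p'−p = (-2.1074,-2.8330); α = Δx/Fx = (-11397/5408) / (-11397/676) = 1/8
check: Δy/Fy = (-15321/5408) / (-15321/676) = 1/8 ✓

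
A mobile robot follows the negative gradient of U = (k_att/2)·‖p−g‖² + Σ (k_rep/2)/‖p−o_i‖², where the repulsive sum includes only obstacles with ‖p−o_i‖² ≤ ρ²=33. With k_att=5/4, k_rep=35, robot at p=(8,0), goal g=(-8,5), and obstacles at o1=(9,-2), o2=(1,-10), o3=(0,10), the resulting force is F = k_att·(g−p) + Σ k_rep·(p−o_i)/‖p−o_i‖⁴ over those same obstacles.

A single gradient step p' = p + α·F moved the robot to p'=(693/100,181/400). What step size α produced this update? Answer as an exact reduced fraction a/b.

F_att = 5/4·(g−p) = 5/4·(-16,5) = (-20.0000,6.2500)
o1: d²=5 ≤ ρ²=33; F_rep = 35·(-1,2)/5² = (-1.4000,2.8000)
o2: d²=149 > ρ²=33 → inactive
o3: d²=164 > ρ²=33 → inactive
F = F_att + ΣF_rep = (-21.4000,9.0500)
Δp = p'−p = (-1.0700,0.4525); α = Δx/Fx = (-107/100) / (-107/5) = 1/20
check: Δy/Fy = (181/400) / (181/20) = 1/20 ✓

α = 1/20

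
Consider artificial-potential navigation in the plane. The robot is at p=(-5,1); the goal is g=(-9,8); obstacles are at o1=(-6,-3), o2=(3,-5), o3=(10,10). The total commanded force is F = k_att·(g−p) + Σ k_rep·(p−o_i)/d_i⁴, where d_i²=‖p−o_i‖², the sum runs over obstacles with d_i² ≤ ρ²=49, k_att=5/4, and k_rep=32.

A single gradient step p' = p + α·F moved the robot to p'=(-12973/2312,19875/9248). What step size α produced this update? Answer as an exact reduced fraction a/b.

α = 1/8

F_att = 5/4·(g−p) = 5/4·(-4,7) = (-5.0000,8.7500)
o1: d²=17 ≤ ρ²=49; F_rep = 32·(1,4)/17² = (0.1107,0.4429)
o2: d²=100 > ρ²=49 → inactive
o3: d²=306 > ρ²=49 → inactive
F = F_att + ΣF_rep = (-4.8893,9.1929)
Δp = p'−p = (-0.6112,1.1491); α = Δx/Fx = (-1413/2312) / (-1413/289) = 1/8
check: Δy/Fy = (10627/9248) / (10627/1156) = 1/8 ✓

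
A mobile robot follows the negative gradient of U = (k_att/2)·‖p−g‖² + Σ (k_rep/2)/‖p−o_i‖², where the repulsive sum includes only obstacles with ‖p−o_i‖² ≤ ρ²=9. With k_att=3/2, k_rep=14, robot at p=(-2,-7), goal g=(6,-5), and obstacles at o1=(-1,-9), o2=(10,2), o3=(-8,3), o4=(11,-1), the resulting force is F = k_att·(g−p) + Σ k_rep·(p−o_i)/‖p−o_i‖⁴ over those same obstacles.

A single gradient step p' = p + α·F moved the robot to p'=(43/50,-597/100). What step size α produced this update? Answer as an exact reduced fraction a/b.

α = 1/4

F_att = 3/2·(g−p) = 3/2·(8,2) = (12.0000,3.0000)
o1: d²=5 ≤ ρ²=9; F_rep = 14·(-1,2)/5² = (-0.5600,1.1200)
o2: d²=225 > ρ²=9 → inactive
o3: d²=136 > ρ²=9 → inactive
o4: d²=205 > ρ²=9 → inactive
F = F_att + ΣF_rep = (11.4400,4.1200)
Δp = p'−p = (2.8600,1.0300); α = Δx/Fx = (143/50) / (286/25) = 1/4
check: Δy/Fy = (103/100) / (103/25) = 1/4 ✓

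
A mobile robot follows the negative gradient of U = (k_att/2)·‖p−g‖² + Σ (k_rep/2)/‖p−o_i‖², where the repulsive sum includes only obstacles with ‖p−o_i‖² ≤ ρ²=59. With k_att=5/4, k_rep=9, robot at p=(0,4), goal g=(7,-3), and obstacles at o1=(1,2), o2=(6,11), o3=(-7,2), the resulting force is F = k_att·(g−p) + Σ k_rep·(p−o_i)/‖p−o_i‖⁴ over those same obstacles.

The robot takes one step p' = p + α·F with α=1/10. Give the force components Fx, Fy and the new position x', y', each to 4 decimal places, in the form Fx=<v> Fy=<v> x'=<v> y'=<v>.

F_att = 5/4·(g−p) = 5/4·(7,-7) = (8.7500,-8.7500)
o1: d²=5 ≤ ρ²=59; F_rep = 9·(-1,2)/5² = (-0.3600,0.7200)
o2: d²=85 > ρ²=59 → inactive
o3: d²=53 ≤ ρ²=59; F_rep = 9·(7,2)/53² = (0.0224,0.0064)
F = F_att + ΣF_rep = (8.4124,-8.0236)
p' = p + 1/10·F = (0.8412,3.1976)

Fx=8.4124 Fy=-8.0236 x'=0.8412 y'=3.1976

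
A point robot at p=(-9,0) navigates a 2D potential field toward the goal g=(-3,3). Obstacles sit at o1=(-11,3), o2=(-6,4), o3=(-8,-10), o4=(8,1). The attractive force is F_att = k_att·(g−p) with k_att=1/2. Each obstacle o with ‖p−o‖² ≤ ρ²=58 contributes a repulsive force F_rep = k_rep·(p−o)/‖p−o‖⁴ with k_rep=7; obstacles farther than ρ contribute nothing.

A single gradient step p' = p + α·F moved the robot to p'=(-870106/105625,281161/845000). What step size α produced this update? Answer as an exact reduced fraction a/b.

F_att = 1/2·(g−p) = 1/2·(6,3) = (3.0000,1.5000)
o1: d²=13 ≤ ρ²=58; F_rep = 7·(2,-3)/13² = (0.0828,-0.1243)
o2: d²=25 ≤ ρ²=58; F_rep = 7·(-3,-4)/25² = (-0.0336,-0.0448)
o3: d²=101 > ρ²=58 → inactive
o4: d²=290 > ρ²=58 → inactive
F = F_att + ΣF_rep = (3.0492,1.3309)
Δp = p'−p = (0.7623,0.3327); α = Δx/Fx = (80519/105625) / (322076/105625) = 1/4
check: Δy/Fy = (281161/845000) / (281161/211250) = 1/4 ✓

α = 1/4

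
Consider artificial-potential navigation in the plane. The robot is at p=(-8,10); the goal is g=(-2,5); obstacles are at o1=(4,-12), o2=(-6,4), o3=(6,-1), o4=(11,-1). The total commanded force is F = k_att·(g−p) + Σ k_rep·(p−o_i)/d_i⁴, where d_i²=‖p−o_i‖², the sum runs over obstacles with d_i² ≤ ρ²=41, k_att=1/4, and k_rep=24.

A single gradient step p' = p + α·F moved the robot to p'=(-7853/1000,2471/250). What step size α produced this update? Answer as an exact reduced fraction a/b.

α = 1/10

F_att = 1/4·(g−p) = 1/4·(6,-5) = (1.5000,-1.2500)
o1: d²=628 > ρ²=41 → inactive
o2: d²=40 ≤ ρ²=41; F_rep = 24·(-2,6)/40² = (-0.0300,0.0900)
o3: d²=317 > ρ²=41 → inactive
o4: d²=482 > ρ²=41 → inactive
F = F_att + ΣF_rep = (1.4700,-1.1600)
Δp = p'−p = (0.1470,-0.1160); α = Δx/Fx = (147/1000) / (147/100) = 1/10
check: Δy/Fy = (-29/250) / (-29/25) = 1/10 ✓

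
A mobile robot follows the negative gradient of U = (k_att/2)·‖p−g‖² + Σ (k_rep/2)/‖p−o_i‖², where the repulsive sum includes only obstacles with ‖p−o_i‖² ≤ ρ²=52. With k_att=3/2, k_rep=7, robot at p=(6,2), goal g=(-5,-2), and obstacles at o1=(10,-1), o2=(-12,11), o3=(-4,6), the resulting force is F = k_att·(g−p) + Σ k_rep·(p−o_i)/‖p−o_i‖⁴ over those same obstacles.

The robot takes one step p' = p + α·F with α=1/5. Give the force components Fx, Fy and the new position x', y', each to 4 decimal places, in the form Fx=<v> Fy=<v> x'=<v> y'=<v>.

Fx=-16.5448 Fy=-5.9664 x'=2.6910 y'=0.8067

F_att = 3/2·(g−p) = 3/2·(-11,-4) = (-16.5000,-6.0000)
o1: d²=25 ≤ ρ²=52; F_rep = 7·(-4,3)/25² = (-0.0448,0.0336)
o2: d²=405 > ρ²=52 → inactive
o3: d²=116 > ρ²=52 → inactive
F = F_att + ΣF_rep = (-16.5448,-5.9664)
p' = p + 1/5·F = (2.6910,0.8067)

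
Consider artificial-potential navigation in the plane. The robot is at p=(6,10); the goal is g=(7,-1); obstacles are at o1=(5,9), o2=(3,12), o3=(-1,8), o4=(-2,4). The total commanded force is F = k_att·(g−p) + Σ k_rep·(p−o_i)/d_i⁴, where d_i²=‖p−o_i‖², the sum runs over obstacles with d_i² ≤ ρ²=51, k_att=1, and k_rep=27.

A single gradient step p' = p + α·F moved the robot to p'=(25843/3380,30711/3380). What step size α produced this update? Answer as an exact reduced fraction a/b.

α = 1/5

F_att = 1·(g−p) = 1·(1,-11) = (1.0000,-11.0000)
o1: d²=2 ≤ ρ²=51; F_rep = 27·(1,1)/2² = (6.7500,6.7500)
o2: d²=13 ≤ ρ²=51; F_rep = 27·(3,-2)/13² = (0.4793,-0.3195)
o3: d²=53 > ρ²=51 → inactive
o4: d²=100 > ρ²=51 → inactive
F = F_att + ΣF_rep = (8.2293,-4.5695)
Δp = p'−p = (1.6459,-0.9139); α = Δx/Fx = (5563/3380) / (5563/676) = 1/5
check: Δy/Fy = (-3089/3380) / (-3089/676) = 1/5 ✓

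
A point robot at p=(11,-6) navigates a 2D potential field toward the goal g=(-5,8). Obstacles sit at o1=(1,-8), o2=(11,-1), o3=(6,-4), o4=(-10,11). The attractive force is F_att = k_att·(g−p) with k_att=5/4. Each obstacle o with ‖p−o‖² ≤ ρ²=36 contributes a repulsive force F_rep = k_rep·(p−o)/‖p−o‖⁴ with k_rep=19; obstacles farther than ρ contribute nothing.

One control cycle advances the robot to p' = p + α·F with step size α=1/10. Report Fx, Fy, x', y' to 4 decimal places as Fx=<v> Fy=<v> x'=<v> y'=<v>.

F_att = 5/4·(g−p) = 5/4·(-16,14) = (-20.0000,17.5000)
o1: d²=104 > ρ²=36 → inactive
o2: d²=25 ≤ ρ²=36; F_rep = 19·(0,-5)/25² = (0.0000,-0.1520)
o3: d²=29 ≤ ρ²=36; F_rep = 19·(5,-2)/29² = (0.1130,-0.0452)
o4: d²=730 > ρ²=36 → inactive
F = F_att + ΣF_rep = (-19.8870,17.3028)
p' = p + 1/10·F = (9.0113,-4.2697)

Fx=-19.8870 Fy=17.3028 x'=9.0113 y'=-4.2697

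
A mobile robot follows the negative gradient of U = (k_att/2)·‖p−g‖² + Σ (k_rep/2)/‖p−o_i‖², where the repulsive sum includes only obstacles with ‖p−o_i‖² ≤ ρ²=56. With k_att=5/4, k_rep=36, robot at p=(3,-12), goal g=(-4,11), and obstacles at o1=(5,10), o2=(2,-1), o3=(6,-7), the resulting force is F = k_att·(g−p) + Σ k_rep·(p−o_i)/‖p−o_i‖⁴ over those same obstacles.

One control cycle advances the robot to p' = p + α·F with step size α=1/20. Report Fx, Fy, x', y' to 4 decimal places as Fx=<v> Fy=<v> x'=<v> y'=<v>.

F_att = 5/4·(g−p) = 5/4·(-7,23) = (-8.7500,28.7500)
o1: d²=488 > ρ²=56 → inactive
o2: d²=122 > ρ²=56 → inactive
o3: d²=34 ≤ ρ²=56; F_rep = 36·(-3,-5)/34² = (-0.0934,-0.1557)
F = F_att + ΣF_rep = (-8.8434,28.5943)
p' = p + 1/20·F = (2.5578,-10.5703)

Fx=-8.8434 Fy=28.5943 x'=2.5578 y'=-10.5703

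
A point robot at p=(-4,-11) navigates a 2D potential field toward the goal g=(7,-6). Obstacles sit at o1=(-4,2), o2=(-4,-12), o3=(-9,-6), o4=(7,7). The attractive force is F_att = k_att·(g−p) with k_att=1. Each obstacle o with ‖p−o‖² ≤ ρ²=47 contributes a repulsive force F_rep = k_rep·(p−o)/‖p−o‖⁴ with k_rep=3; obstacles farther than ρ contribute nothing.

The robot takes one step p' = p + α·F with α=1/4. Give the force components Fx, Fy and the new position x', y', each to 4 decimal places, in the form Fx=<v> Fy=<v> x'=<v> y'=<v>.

Fx=11.0000 Fy=8.0000 x'=-1.2500 y'=-9.0000

F_att = 1·(g−p) = 1·(11,5) = (11.0000,5.0000)
o1: d²=169 > ρ²=47 → inactive
o2: d²=1 ≤ ρ²=47; F_rep = 3·(0,1)/1² = (0.0000,3.0000)
o3: d²=50 > ρ²=47 → inactive
o4: d²=445 > ρ²=47 → inactive
F = F_att + ΣF_rep = (11.0000,8.0000)
p' = p + 1/4·F = (-1.2500,-9.0000)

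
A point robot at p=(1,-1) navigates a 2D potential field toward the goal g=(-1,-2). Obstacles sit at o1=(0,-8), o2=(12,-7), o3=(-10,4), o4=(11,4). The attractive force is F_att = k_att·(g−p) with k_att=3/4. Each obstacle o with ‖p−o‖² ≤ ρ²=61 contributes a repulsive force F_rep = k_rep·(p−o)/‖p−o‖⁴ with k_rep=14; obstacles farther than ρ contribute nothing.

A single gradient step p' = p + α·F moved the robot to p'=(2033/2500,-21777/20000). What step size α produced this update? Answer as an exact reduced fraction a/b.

α = 1/8

F_att = 3/4·(g−p) = 3/4·(-2,-1) = (-1.5000,-0.7500)
o1: d²=50 ≤ ρ²=61; F_rep = 14·(1,7)/50² = (0.0056,0.0392)
o2: d²=157 > ρ²=61 → inactive
o3: d²=146 > ρ²=61 → inactive
o4: d²=125 > ρ²=61 → inactive
F = F_att + ΣF_rep = (-1.4944,-0.7108)
Δp = p'−p = (-0.1868,-0.0888); α = Δx/Fx = (-467/2500) / (-934/625) = 1/8
check: Δy/Fy = (-1777/20000) / (-1777/2500) = 1/8 ✓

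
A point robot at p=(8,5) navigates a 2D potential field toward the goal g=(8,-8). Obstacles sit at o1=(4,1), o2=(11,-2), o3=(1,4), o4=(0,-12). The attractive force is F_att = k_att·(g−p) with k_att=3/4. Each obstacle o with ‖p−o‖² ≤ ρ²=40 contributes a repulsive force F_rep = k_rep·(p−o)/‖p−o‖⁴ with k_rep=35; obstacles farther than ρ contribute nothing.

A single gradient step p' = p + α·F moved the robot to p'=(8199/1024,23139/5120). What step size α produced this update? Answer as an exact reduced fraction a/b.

α = 1/20

F_att = 3/4·(g−p) = 3/4·(0,-13) = (0.0000,-9.7500)
o1: d²=32 ≤ ρ²=40; F_rep = 35·(4,4)/32² = (0.1367,0.1367)
o2: d²=58 > ρ²=40 → inactive
o3: d²=50 > ρ²=40 → inactive
o4: d²=353 > ρ²=40 → inactive
F = F_att + ΣF_rep = (0.1367,-9.6133)
Δp = p'−p = (0.0068,-0.4807); α = Δx/Fx = (7/1024) / (35/256) = 1/20
check: Δy/Fy = (-2461/5120) / (-2461/256) = 1/20 ✓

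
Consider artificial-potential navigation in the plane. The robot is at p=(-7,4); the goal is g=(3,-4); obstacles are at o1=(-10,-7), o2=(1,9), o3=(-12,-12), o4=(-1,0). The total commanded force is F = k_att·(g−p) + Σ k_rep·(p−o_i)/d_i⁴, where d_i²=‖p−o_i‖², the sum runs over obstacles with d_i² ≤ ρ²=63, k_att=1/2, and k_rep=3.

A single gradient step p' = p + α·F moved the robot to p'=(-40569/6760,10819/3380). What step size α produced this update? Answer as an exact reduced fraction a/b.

F_att = 1/2·(g−p) = 1/2·(10,-8) = (5.0000,-4.0000)
o1: d²=130 > ρ²=63 → inactive
o2: d²=89 > ρ²=63 → inactive
o3: d²=281 > ρ²=63 → inactive
o4: d²=52 ≤ ρ²=63; F_rep = 3·(-6,4)/52² = (-0.0067,0.0044)
F = F_att + ΣF_rep = (4.9933,-3.9956)
Δp = p'−p = (0.9987,-0.7991); α = Δx/Fx = (6751/6760) / (6751/1352) = 1/5
check: Δy/Fy = (-2701/3380) / (-2701/676) = 1/5 ✓

α = 1/5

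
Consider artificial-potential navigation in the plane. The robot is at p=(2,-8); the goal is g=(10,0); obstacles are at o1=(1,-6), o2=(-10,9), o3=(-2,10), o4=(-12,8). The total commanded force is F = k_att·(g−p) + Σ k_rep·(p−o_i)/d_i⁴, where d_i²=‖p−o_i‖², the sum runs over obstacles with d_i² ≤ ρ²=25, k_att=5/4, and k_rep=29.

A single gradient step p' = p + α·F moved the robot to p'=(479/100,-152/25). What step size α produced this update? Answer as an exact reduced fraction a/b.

α = 1/4

F_att = 5/4·(g−p) = 5/4·(8,8) = (10.0000,10.0000)
o1: d²=5 ≤ ρ²=25; F_rep = 29·(1,-2)/5² = (1.1600,-2.3200)
o2: d²=433 > ρ²=25 → inactive
o3: d²=340 > ρ²=25 → inactive
o4: d²=452 > ρ²=25 → inactive
F = F_att + ΣF_rep = (11.1600,7.6800)
Δp = p'−p = (2.7900,1.9200); α = Δx/Fx = (279/100) / (279/25) = 1/4
check: Δy/Fy = (48/25) / (192/25) = 1/4 ✓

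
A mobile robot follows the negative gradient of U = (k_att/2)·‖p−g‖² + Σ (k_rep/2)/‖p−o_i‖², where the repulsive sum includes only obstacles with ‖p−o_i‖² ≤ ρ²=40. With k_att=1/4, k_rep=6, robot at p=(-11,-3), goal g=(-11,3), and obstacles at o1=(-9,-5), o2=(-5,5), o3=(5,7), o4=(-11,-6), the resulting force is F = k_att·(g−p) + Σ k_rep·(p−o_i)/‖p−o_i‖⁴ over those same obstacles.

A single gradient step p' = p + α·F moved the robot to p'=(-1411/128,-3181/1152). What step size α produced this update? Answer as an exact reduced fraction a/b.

F_att = 1/4·(g−p) = 1/4·(0,6) = (0.0000,1.5000)
o1: d²=8 ≤ ρ²=40; F_rep = 6·(-2,2)/8² = (-0.1875,0.1875)
o2: d²=100 > ρ²=40 → inactive
o3: d²=356 > ρ²=40 → inactive
o4: d²=9 ≤ ρ²=40; F_rep = 6·(0,3)/9² = (0.0000,0.2222)
F = F_att + ΣF_rep = (-0.1875,1.9097)
Δp = p'−p = (-0.0234,0.2387); α = Δx/Fx = (-3/128) / (-3/16) = 1/8
check: Δy/Fy = (275/1152) / (275/144) = 1/8 ✓

α = 1/8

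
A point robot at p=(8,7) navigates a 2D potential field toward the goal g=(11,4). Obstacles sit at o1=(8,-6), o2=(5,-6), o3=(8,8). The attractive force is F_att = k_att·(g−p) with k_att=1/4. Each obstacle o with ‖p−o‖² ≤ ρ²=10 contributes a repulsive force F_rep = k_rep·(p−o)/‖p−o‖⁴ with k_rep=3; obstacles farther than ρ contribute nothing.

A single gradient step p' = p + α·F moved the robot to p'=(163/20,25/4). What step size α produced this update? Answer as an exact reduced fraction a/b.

F_att = 1/4·(g−p) = 1/4·(3,-3) = (0.7500,-0.7500)
o1: d²=169 > ρ²=10 → inactive
o2: d²=178 > ρ²=10 → inactive
o3: d²=1 ≤ ρ²=10; F_rep = 3·(0,-1)/1² = (0.0000,-3.0000)
F = F_att + ΣF_rep = (0.7500,-3.7500)
Δp = p'−p = (0.1500,-0.7500); α = Δx/Fx = (3/20) / (3/4) = 1/5
check: Δy/Fy = (-3/4) / (-15/4) = 1/5 ✓

α = 1/5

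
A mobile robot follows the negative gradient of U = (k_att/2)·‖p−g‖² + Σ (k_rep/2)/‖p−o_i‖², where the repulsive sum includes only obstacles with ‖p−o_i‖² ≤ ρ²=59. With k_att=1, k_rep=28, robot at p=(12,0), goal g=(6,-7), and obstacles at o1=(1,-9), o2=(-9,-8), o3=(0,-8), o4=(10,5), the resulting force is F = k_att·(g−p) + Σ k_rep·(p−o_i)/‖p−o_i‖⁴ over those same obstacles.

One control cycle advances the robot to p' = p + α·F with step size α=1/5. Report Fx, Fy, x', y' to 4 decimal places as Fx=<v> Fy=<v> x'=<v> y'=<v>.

F_att = 1·(g−p) = 1·(-6,-7) = (-6.0000,-7.0000)
o1: d²=202 > ρ²=59 → inactive
o2: d²=505 > ρ²=59 → inactive
o3: d²=208 > ρ²=59 → inactive
o4: d²=29 ≤ ρ²=59; F_rep = 28·(2,-5)/29² = (0.0666,-0.1665)
F = F_att + ΣF_rep = (-5.9334,-7.1665)
p' = p + 1/5·F = (10.8133,-1.4333)

Fx=-5.9334 Fy=-7.1665 x'=10.8133 y'=-1.4333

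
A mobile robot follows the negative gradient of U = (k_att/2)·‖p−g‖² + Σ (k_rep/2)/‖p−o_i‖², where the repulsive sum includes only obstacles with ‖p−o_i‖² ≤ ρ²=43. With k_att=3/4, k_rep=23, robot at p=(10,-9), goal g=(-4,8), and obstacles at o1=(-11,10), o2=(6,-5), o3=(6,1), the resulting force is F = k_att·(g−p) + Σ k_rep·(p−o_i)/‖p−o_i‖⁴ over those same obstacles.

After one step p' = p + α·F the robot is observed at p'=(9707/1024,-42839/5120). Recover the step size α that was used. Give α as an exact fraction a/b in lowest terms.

α = 1/20

F_att = 3/4·(g−p) = 3/4·(-14,17) = (-10.5000,12.7500)
o1: d²=802 > ρ²=43 → inactive
o2: d²=32 ≤ ρ²=43; F_rep = 23·(4,-4)/32² = (0.0898,-0.0898)
o3: d²=116 > ρ²=43 → inactive
F = F_att + ΣF_rep = (-10.4102,12.6602)
Δp = p'−p = (-0.5205,0.6330); α = Δx/Fx = (-533/1024) / (-2665/256) = 1/20
check: Δy/Fy = (3241/5120) / (3241/256) = 1/20 ✓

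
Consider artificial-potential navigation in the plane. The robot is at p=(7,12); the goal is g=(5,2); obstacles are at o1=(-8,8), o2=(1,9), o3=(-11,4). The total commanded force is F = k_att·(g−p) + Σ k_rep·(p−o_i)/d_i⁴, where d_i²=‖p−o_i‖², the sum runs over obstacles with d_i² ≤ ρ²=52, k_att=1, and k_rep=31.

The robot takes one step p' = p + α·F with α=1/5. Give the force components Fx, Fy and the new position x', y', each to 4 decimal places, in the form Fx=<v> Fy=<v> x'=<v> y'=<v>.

F_att = 1·(g−p) = 1·(-2,-10) = (-2.0000,-10.0000)
o1: d²=241 > ρ²=52 → inactive
o2: d²=45 ≤ ρ²=52; F_rep = 31·(6,3)/45² = (0.0919,0.0459)
o3: d²=388 > ρ²=52 → inactive
F = F_att + ΣF_rep = (-1.9081,-9.9541)
p' = p + 1/5·F = (6.6184,10.0092)

Fx=-1.9081 Fy=-9.9541 x'=6.6184 y'=10.0092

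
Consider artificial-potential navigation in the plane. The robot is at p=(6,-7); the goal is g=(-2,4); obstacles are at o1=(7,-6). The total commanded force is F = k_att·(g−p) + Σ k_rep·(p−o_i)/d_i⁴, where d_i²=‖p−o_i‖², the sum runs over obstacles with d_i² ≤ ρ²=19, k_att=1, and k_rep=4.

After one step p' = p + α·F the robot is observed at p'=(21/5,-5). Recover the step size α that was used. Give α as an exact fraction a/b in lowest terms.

F_att = 1·(g−p) = 1·(-8,11) = (-8.0000,11.0000)
o1: d²=2 ≤ ρ²=19; F_rep = 4·(-1,-1)/2² = (-1.0000,-1.0000)
F = F_att + ΣF_rep = (-9.0000,10.0000)
Δp = p'−p = (-1.8000,2.0000); α = Δx/Fx = (-9/5) / (-9) = 1/5
check: Δy/Fy = (2) / (10) = 1/5 ✓

α = 1/5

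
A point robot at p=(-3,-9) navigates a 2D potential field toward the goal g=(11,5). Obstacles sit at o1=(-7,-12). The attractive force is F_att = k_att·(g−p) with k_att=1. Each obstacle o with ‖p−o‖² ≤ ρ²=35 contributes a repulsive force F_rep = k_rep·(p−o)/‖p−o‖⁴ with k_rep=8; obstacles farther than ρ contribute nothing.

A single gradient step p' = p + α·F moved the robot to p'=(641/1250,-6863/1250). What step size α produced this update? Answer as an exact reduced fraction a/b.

F_att = 1·(g−p) = 1·(14,14) = (14.0000,14.0000)
o1: d²=25 ≤ ρ²=35; F_rep = 8·(4,3)/25² = (0.0512,0.0384)
F = F_att + ΣF_rep = (14.0512,14.0384)
Δp = p'−p = (3.5128,3.5096); α = Δx/Fx = (4391/1250) / (8782/625) = 1/4
check: Δy/Fy = (4387/1250) / (8774/625) = 1/4 ✓

α = 1/4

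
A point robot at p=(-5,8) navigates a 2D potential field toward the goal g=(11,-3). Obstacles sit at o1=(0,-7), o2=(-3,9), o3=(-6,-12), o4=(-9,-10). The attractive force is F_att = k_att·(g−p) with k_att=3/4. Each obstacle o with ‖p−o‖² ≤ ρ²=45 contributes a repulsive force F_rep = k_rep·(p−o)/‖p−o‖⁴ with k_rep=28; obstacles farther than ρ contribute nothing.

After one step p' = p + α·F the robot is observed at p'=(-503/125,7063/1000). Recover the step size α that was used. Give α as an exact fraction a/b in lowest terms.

α = 1/10

F_att = 3/4·(g−p) = 3/4·(16,-11) = (12.0000,-8.2500)
o1: d²=250 > ρ²=45 → inactive
o2: d²=5 ≤ ρ²=45; F_rep = 28·(-2,-1)/5² = (-2.2400,-1.1200)
o3: d²=401 > ρ²=45 → inactive
o4: d²=340 > ρ²=45 → inactive
F = F_att + ΣF_rep = (9.7600,-9.3700)
Δp = p'−p = (0.9760,-0.9370); α = Δx/Fx = (122/125) / (244/25) = 1/10
check: Δy/Fy = (-937/1000) / (-937/100) = 1/10 ✓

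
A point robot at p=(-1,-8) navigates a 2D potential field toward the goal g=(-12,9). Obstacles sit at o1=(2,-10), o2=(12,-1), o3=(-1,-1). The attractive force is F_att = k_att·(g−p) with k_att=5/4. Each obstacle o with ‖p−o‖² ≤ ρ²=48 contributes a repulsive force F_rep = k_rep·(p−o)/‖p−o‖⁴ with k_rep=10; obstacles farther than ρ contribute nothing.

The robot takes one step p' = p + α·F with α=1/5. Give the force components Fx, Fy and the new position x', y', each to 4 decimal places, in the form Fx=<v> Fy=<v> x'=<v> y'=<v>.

F_att = 5/4·(g−p) = 5/4·(-11,17) = (-13.7500,21.2500)
o1: d²=13 ≤ ρ²=48; F_rep = 10·(-3,2)/13² = (-0.1775,0.1183)
o2: d²=218 > ρ²=48 → inactive
o3: d²=49 > ρ²=48 → inactive
F = F_att + ΣF_rep = (-13.9275,21.3683)
p' = p + 1/5·F = (-3.7855,-3.7263)

Fx=-13.9275 Fy=21.3683 x'=-3.7855 y'=-3.7263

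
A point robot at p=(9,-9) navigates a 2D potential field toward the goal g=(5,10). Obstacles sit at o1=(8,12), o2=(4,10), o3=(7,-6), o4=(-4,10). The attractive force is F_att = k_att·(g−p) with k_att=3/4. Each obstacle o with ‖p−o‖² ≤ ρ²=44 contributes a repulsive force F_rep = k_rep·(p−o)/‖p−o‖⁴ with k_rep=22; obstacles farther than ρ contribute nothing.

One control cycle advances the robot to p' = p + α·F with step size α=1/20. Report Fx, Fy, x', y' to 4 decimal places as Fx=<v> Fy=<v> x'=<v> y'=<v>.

F_att = 3/4·(g−p) = 3/4·(-4,19) = (-3.0000,14.2500)
o1: d²=442 > ρ²=44 → inactive
o2: d²=386 > ρ²=44 → inactive
o3: d²=13 ≤ ρ²=44; F_rep = 22·(2,-3)/13² = (0.2604,-0.3905)
o4: d²=530 > ρ²=44 → inactive
F = F_att + ΣF_rep = (-2.7396,13.8595)
p' = p + 1/20·F = (8.8630,-8.3070)

Fx=-2.7396 Fy=13.8595 x'=8.8630 y'=-8.3070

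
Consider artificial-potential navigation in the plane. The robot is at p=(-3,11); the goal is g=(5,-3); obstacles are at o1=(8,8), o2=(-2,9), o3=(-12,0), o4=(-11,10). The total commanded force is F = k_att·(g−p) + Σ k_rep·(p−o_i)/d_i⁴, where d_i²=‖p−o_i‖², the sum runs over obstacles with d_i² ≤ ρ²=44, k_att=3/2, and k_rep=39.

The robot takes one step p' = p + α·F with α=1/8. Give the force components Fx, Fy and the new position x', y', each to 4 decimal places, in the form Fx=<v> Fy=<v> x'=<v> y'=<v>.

F_att = 3/2·(g−p) = 3/2·(8,-14) = (12.0000,-21.0000)
o1: d²=130 > ρ²=44 → inactive
o2: d²=5 ≤ ρ²=44; F_rep = 39·(-1,2)/5² = (-1.5600,3.1200)
o3: d²=202 > ρ²=44 → inactive
o4: d²=65 > ρ²=44 → inactive
F = F_att + ΣF_rep = (10.4400,-17.8800)
p' = p + 1/8·F = (-1.6950,8.7650)

Fx=10.4400 Fy=-17.8800 x'=-1.6950 y'=8.7650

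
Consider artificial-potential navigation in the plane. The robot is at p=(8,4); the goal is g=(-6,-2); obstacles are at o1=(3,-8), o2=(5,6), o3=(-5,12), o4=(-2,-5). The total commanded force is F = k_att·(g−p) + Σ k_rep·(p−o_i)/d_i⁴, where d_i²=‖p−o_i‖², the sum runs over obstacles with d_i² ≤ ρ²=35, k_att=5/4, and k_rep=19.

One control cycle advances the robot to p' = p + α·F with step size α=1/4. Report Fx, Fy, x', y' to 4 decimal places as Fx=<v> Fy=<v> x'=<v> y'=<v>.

Fx=-17.1627 Fy=-7.7249 x'=3.7093 y'=2.0688

F_att = 5/4·(g−p) = 5/4·(-14,-6) = (-17.5000,-7.5000)
o1: d²=169 > ρ²=35 → inactive
o2: d²=13 ≤ ρ²=35; F_rep = 19·(3,-2)/13² = (0.3373,-0.2249)
o3: d²=233 > ρ²=35 → inactive
o4: d²=181 > ρ²=35 → inactive
F = F_att + ΣF_rep = (-17.1627,-7.7249)
p' = p + 1/4·F = (3.7093,2.0688)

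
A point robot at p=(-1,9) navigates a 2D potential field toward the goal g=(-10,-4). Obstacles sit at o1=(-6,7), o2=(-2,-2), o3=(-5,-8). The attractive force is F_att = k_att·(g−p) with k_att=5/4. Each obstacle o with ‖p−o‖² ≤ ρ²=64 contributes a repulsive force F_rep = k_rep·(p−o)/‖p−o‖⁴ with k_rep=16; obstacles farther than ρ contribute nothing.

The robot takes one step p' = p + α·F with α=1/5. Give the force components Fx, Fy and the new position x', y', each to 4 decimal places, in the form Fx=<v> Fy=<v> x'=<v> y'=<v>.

Fx=-11.1549 Fy=-16.2120 x'=-3.2310 y'=5.7576

F_att = 5/4·(g−p) = 5/4·(-9,-13) = (-11.2500,-16.2500)
o1: d²=29 ≤ ρ²=64; F_rep = 16·(5,2)/29² = (0.0951,0.0380)
o2: d²=122 > ρ²=64 → inactive
o3: d²=305 > ρ²=64 → inactive
F = F_att + ΣF_rep = (-11.1549,-16.2120)
p' = p + 1/5·F = (-3.2310,5.7576)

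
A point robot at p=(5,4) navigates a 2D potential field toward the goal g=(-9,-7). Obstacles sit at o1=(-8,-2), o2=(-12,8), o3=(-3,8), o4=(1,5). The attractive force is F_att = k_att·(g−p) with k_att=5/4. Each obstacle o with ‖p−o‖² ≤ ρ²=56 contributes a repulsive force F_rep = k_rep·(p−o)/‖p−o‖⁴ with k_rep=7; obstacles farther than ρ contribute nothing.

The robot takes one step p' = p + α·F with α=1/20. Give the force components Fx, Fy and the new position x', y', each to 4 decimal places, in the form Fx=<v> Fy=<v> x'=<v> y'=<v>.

F_att = 5/4·(g−p) = 5/4·(-14,-11) = (-17.5000,-13.7500)
o1: d²=205 > ρ²=56 → inactive
o2: d²=305 > ρ²=56 → inactive
o3: d²=80 > ρ²=56 → inactive
o4: d²=17 ≤ ρ²=56; F_rep = 7·(4,-1)/17² = (0.0969,-0.0242)
F = F_att + ΣF_rep = (-17.4031,-13.7742)
p' = p + 1/20·F = (4.1298,3.3113)

Fx=-17.4031 Fy=-13.7742 x'=4.1298 y'=3.3113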